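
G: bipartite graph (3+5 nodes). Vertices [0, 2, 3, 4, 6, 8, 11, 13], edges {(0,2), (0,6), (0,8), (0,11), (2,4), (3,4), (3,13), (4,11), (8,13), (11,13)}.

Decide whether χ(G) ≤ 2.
Yes, G is 2-colorable

A valid 2-coloring: color 1: [0, 4, 13]; color 2: [2, 3, 6, 8, 11].
(χ(G) = 2 ≤ 2.)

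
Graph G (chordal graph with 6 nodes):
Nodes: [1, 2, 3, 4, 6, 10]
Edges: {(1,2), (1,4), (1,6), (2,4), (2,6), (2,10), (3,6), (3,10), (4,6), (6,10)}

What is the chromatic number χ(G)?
Clique number ω(G) = 4 (lower bound: χ ≥ ω).
The clique on [1, 2, 4, 6] has size 4, forcing χ ≥ 4, and the coloring below uses 4 colors, so χ(G) = 4.
A valid 4-coloring: color 1: [6]; color 2: [2, 3]; color 3: [1, 10]; color 4: [4].

χ(G) = 4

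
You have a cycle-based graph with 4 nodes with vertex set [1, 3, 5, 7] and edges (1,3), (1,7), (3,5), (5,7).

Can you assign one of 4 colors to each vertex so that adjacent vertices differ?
Yes, G is 4-colorable

A valid 4-coloring: color 1: [1, 5]; color 2: [3, 7].
(χ(G) = 2 ≤ 4.)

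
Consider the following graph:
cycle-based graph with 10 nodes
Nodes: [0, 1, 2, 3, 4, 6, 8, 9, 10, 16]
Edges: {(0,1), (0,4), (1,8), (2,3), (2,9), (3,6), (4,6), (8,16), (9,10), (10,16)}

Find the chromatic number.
Clique number ω(G) = 2 (lower bound: χ ≥ ω).
The graph is bipartite (no odd cycle), so 2 colors suffice: χ(G) = 2.
A valid 2-coloring: color 1: [1, 3, 4, 9, 16]; color 2: [0, 2, 6, 8, 10].

χ(G) = 2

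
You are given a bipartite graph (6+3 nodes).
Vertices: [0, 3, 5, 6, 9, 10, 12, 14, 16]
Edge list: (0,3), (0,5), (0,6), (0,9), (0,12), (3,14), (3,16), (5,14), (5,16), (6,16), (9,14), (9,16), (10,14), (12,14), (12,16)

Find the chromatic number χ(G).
χ(G) = 2

Clique number ω(G) = 2 (lower bound: χ ≥ ω).
The graph is bipartite (no odd cycle), so 2 colors suffice: χ(G) = 2.
A valid 2-coloring: color 1: [0, 14, 16]; color 2: [3, 5, 6, 9, 10, 12].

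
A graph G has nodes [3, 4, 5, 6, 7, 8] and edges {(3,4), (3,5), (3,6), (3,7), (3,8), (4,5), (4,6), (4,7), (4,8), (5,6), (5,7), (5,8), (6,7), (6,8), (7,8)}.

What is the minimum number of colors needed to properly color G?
χ(G) = 6

Clique number ω(G) = 6 (lower bound: χ ≥ ω).
The clique on [3, 4, 5, 6, 7, 8] has size 6, forcing χ ≥ 6, and the coloring below uses 6 colors, so χ(G) = 6.
A valid 6-coloring: color 1: [3]; color 2: [8]; color 3: [6]; color 4: [4]; color 5: [7]; color 6: [5].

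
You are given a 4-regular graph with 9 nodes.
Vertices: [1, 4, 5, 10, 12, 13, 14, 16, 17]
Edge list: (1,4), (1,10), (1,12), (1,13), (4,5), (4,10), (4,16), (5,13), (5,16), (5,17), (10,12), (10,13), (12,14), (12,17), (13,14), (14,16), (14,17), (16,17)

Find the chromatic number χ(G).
Clique number ω(G) = 3 (lower bound: χ ≥ ω).
Suppose a proper 3-coloring c exists. The clique [1, 4, 10] takes 3 distinct colors; by symmetry let c(1) = 1, c(4) = 2, c(10) = 3.
- Vertex 12: neighbors [1, 10] already have colors [1, 3] ⇒ c(12) = 2.
- Vertex 13: neighbors [1, 10] already have colors [1, 3] ⇒ c(13) = 2.
- Vertex 16: neighbors [4] already have colors [2]; try each remaining color.
- Case c(16) = 1:
  - Vertex 17: neighbors [16, 12] already have colors [1, 2] ⇒ c(17) = 3.
  - Vertex 5: neighbors [16, 4, 17] already have colors [1, 2, 3] — all 3 colors blocked. Contradiction.
- Case c(16) = 3:
  - Vertex 17: neighbors [12, 16] already have colors [2, 3] ⇒ c(17) = 1.
  - Vertex 5: neighbors [17, 4, 16] already have colors [1, 2, 3] — all 3 colors blocked. Contradiction.
Every case ends in a contradiction, so G has no proper 3-coloring (χ ≥ 4).
The coloring below uses 4 colors, so χ(G) = 4.
A valid 4-coloring: color 1: [12, 13, 16]; color 2: [1, 5, 14]; color 3: [4, 17]; color 4: [10].

χ(G) = 4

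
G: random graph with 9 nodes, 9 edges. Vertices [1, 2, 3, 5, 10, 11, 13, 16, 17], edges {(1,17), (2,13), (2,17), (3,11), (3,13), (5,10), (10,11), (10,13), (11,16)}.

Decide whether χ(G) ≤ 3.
A valid 3-coloring: color 1: [5, 11, 13, 17]; color 2: [1, 2, 3, 10, 16].
(χ(G) = 2 ≤ 3.)

Yes, G is 3-colorable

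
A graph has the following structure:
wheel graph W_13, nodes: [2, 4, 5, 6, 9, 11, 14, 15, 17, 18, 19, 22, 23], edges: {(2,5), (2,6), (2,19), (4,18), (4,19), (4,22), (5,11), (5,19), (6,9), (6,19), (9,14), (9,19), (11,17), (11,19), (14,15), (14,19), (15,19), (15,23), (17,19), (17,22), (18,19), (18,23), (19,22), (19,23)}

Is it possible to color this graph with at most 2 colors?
The clique on vertices [2, 5, 19] has size 3 > 2, so it alone needs 3 colors.

No, G is not 2-colorable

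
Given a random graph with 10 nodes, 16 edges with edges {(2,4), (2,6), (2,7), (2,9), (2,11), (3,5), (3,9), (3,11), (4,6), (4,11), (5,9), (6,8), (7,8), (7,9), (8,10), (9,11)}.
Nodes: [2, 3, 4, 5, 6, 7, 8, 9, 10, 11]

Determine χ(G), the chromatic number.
Clique number ω(G) = 3 (lower bound: χ ≥ ω).
The clique on [2, 9, 11] has size 3, forcing χ ≥ 3, and the coloring below uses 3 colors, so χ(G) = 3.
A valid 3-coloring: color 1: [2, 3, 8]; color 2: [4, 9, 10]; color 3: [5, 6, 7, 11].

χ(G) = 3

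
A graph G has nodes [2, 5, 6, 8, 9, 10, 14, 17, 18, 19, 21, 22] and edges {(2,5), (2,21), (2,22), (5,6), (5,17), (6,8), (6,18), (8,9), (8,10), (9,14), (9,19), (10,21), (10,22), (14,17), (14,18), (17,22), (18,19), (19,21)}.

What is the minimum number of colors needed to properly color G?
Clique number ω(G) = 2 (lower bound: χ ≥ ω).
Odd cycle [18, 14, 17, 22, 10, 21, 19] needs 3 colors (χ ≥ 3).
The coloring below uses 3 colors, so χ(G) = 3.
A valid 3-coloring: color 1: [5, 9, 18, 21, 22]; color 2: [2, 8, 14, 19]; color 3: [6, 10, 17].

χ(G) = 3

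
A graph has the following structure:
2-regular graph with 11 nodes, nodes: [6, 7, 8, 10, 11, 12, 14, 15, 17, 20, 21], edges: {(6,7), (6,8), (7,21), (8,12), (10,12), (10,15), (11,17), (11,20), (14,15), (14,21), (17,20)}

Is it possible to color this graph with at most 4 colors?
A valid 4-coloring: color 1: [6, 11, 12, 15, 21]; color 2: [7, 8, 10, 14, 17]; color 3: [20].
(χ(G) = 3 ≤ 4.)

Yes, G is 4-colorable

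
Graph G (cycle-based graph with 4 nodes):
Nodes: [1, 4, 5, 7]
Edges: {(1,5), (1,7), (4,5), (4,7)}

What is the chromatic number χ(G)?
Clique number ω(G) = 2 (lower bound: χ ≥ ω).
The graph is bipartite (no odd cycle), so 2 colors suffice: χ(G) = 2.
A valid 2-coloring: color 1: [5, 7]; color 2: [1, 4].

χ(G) = 2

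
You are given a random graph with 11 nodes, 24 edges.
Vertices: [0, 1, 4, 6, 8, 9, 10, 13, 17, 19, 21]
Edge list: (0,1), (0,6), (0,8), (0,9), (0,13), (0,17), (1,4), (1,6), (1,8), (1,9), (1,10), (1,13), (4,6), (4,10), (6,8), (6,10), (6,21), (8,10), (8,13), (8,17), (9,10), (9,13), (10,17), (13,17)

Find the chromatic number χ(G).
Clique number ω(G) = 4 (lower bound: χ ≥ ω).
The clique on [0, 1, 8, 13] has size 4, forcing χ ≥ 4, and the coloring below uses 4 colors, so χ(G) = 4.
A valid 4-coloring: color 1: [1, 17, 19, 21]; color 2: [6, 13]; color 3: [4, 8, 9]; color 4: [0, 10].

χ(G) = 4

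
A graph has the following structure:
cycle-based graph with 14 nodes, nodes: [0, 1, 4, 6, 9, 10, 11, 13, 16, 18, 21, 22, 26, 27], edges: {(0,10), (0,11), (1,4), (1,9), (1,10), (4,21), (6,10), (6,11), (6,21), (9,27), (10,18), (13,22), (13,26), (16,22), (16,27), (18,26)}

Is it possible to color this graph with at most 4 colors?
A valid 4-coloring: color 1: [4, 9, 10, 11, 13, 16]; color 2: [0, 1, 6, 22, 26, 27]; color 3: [18, 21].
(χ(G) = 3 ≤ 4.)

Yes, G is 4-colorable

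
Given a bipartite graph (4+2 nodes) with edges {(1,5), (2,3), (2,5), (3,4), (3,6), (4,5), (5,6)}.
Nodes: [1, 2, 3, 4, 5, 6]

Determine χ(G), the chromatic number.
Clique number ω(G) = 2 (lower bound: χ ≥ ω).
The graph is bipartite (no odd cycle), so 2 colors suffice: χ(G) = 2.
A valid 2-coloring: color 1: [3, 5]; color 2: [1, 2, 4, 6].

χ(G) = 2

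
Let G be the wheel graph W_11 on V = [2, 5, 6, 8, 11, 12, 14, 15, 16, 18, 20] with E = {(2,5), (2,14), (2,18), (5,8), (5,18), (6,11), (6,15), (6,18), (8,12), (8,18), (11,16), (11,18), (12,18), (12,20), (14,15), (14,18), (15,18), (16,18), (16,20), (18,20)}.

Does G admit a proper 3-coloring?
A valid 3-coloring: color 1: [18]; color 2: [5, 6, 12, 14, 16]; color 3: [2, 8, 11, 15, 20].
(χ(G) = 3 ≤ 3.)

Yes, G is 3-colorable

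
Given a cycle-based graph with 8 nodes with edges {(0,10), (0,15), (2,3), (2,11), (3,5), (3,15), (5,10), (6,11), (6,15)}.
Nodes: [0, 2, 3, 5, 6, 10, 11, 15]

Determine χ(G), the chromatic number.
χ(G) = 3

Clique number ω(G) = 2 (lower bound: χ ≥ ω).
Odd cycle [3, 5, 10, 0, 15] needs 3 colors (χ ≥ 3).
The coloring below uses 3 colors, so χ(G) = 3.
A valid 3-coloring: color 1: [5, 11, 15]; color 2: [0, 3, 6]; color 3: [2, 10].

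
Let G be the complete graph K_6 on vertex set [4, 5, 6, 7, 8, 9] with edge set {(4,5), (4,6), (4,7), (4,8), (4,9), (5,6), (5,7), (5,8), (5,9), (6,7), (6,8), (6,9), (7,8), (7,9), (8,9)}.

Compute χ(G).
Clique number ω(G) = 6 (lower bound: χ ≥ ω).
The clique on [4, 5, 6, 7, 8, 9] has size 6, forcing χ ≥ 6, and the coloring below uses 6 colors, so χ(G) = 6.
A valid 6-coloring: color 1: [4]; color 2: [9]; color 3: [7]; color 4: [8]; color 5: [6]; color 6: [5].

χ(G) = 6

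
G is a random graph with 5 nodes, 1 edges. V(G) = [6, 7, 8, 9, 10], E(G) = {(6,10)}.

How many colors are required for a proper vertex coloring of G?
Clique number ω(G) = 2 (lower bound: χ ≥ ω).
The graph is bipartite (no odd cycle), so 2 colors suffice: χ(G) = 2.
A valid 2-coloring: color 1: [7, 8, 9, 10]; color 2: [6].

χ(G) = 2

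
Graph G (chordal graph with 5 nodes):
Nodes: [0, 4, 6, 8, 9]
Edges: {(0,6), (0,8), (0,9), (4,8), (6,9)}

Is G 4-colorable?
A valid 4-coloring: color 1: [0, 4]; color 2: [8, 9]; color 3: [6].
(χ(G) = 3 ≤ 4.)

Yes, G is 4-colorable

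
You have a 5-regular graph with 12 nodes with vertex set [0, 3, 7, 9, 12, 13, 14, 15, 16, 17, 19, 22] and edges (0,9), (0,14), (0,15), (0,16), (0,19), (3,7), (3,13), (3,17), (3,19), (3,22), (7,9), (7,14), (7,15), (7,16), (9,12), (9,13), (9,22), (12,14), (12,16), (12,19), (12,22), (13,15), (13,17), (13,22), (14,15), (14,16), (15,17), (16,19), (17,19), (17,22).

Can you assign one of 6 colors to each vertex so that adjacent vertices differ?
Yes, G is 6-colorable

A valid 6-coloring: color 1: [0, 7, 12, 17]; color 2: [14, 19, 22]; color 3: [3, 9, 15, 16]; color 4: [13].
(χ(G) = 4 ≤ 6.)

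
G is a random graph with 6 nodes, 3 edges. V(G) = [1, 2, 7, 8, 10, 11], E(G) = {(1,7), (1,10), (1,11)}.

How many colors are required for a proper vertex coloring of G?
χ(G) = 2

Clique number ω(G) = 2 (lower bound: χ ≥ ω).
The graph is bipartite (no odd cycle), so 2 colors suffice: χ(G) = 2.
A valid 2-coloring: color 1: [1, 2, 8]; color 2: [7, 10, 11].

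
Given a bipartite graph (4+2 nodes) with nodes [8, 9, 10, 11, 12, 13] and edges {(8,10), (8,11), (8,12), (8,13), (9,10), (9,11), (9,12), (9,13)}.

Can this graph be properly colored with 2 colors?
A valid 2-coloring: color 1: [8, 9]; color 2: [10, 11, 12, 13].
(χ(G) = 2 ≤ 2.)

Yes, G is 2-colorable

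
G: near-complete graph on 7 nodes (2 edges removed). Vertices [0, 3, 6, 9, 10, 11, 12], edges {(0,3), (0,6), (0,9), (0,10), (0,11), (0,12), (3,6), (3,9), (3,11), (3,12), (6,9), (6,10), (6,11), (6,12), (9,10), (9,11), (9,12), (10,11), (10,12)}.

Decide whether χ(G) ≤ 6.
Yes, G is 6-colorable

A valid 6-coloring: color 1: [6]; color 2: [9]; color 3: [0]; color 4: [11, 12]; color 5: [3, 10].
(χ(G) = 5 ≤ 6.)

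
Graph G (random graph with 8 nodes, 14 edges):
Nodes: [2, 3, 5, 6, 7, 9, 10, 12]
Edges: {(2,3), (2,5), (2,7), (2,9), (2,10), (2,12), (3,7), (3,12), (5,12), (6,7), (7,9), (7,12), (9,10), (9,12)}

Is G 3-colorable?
The clique on vertices [2, 7, 9, 12] has size 4 > 3, so it alone needs 4 colors.

No, G is not 3-colorable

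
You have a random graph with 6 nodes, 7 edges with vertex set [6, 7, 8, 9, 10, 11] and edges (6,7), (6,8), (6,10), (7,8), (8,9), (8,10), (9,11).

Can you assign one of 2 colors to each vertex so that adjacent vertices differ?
The clique on vertices [6, 8, 10] has size 3 > 2, so it alone needs 3 colors.

No, G is not 2-colorable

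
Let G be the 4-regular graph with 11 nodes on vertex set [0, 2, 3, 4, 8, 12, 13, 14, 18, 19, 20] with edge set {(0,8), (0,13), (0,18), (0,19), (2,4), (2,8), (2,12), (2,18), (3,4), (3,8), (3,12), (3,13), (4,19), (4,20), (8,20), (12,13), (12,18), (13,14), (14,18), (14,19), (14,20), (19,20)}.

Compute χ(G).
χ(G) = 3

Clique number ω(G) = 3 (lower bound: χ ≥ ω).
The clique on [2, 12, 18] has size 3, forcing χ ≥ 3, and the coloring below uses 3 colors, so χ(G) = 3.
A valid 3-coloring: color 1: [4, 8, 12, 14]; color 2: [0, 2, 3, 20]; color 3: [13, 18, 19].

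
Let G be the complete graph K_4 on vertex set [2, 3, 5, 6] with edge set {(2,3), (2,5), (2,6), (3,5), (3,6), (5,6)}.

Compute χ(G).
Clique number ω(G) = 4 (lower bound: χ ≥ ω).
The clique on [2, 3, 5, 6] has size 4, forcing χ ≥ 4, and the coloring below uses 4 colors, so χ(G) = 4.
A valid 4-coloring: color 1: [6]; color 2: [5]; color 3: [3]; color 4: [2].

χ(G) = 4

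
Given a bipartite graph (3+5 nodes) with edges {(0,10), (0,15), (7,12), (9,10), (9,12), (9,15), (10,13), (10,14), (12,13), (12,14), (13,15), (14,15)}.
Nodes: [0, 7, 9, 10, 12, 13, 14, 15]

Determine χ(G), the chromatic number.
χ(G) = 2

Clique number ω(G) = 2 (lower bound: χ ≥ ω).
The graph is bipartite (no odd cycle), so 2 colors suffice: χ(G) = 2.
A valid 2-coloring: color 1: [10, 12, 15]; color 2: [0, 7, 9, 13, 14].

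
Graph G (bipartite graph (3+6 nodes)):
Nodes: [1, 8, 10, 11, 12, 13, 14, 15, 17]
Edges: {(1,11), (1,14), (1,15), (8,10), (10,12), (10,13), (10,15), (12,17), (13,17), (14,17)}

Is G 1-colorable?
No, G is not 1-colorable

Edge (1,11) forces its endpoints to differ, so 1 color is not enough.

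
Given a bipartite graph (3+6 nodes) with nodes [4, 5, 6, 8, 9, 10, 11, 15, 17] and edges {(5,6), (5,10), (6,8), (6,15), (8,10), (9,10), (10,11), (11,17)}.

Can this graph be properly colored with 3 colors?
A valid 3-coloring: color 1: [4, 6, 10, 17]; color 2: [5, 8, 9, 11, 15].
(χ(G) = 2 ≤ 3.)

Yes, G is 3-colorable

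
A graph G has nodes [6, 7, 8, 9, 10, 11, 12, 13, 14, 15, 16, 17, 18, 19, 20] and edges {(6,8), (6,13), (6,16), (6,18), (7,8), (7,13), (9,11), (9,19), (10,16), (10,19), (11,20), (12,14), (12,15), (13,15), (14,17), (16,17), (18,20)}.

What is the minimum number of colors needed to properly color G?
Clique number ω(G) = 2 (lower bound: χ ≥ ω).
Odd cycle [15, 12, 14, 17, 16, 6, 8, 7, 13] needs 3 colors (χ ≥ 3).
The coloring below uses 3 colors, so χ(G) = 3.
A valid 3-coloring: color 1: [6, 7, 9, 10, 14, 15, 20]; color 2: [8, 11, 12, 13, 16, 18, 19]; color 3: [17].

χ(G) = 3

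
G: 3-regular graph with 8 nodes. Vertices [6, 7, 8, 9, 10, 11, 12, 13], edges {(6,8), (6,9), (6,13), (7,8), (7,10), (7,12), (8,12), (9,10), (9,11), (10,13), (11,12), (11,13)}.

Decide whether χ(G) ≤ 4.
A valid 4-coloring: color 1: [7, 9, 13]; color 2: [8, 10, 11]; color 3: [6, 12].
(χ(G) = 3 ≤ 4.)

Yes, G is 4-colorable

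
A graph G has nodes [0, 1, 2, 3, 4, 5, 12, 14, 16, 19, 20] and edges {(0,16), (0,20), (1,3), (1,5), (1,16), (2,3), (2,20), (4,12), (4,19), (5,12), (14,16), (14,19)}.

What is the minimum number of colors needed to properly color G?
χ(G) = 3

Clique number ω(G) = 2 (lower bound: χ ≥ ω).
Odd cycle [12, 4, 19, 14, 16, 1, 5] needs 3 colors (χ ≥ 3).
The coloring below uses 3 colors, so χ(G) = 3.
A valid 3-coloring: color 1: [0, 1, 2, 12, 19]; color 2: [3, 4, 5, 16, 20]; color 3: [14].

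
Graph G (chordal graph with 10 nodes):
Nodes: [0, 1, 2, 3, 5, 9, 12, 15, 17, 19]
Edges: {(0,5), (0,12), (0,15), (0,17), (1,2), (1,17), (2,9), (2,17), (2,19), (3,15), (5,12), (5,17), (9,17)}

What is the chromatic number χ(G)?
Clique number ω(G) = 3 (lower bound: χ ≥ ω).
The clique on [0, 5, 12] has size 3, forcing χ ≥ 3, and the coloring below uses 3 colors, so χ(G) = 3.
A valid 3-coloring: color 1: [12, 15, 17, 19]; color 2: [0, 2, 3]; color 3: [1, 5, 9].

χ(G) = 3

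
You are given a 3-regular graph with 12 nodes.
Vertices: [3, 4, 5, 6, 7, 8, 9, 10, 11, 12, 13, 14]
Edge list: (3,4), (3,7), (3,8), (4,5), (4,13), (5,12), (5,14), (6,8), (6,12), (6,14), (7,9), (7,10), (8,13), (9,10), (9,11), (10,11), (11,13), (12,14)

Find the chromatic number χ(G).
χ(G) = 3

Clique number ω(G) = 3 (lower bound: χ ≥ ω).
The clique on [5, 12, 14] has size 3, forcing χ ≥ 3, and the coloring below uses 3 colors, so χ(G) = 3.
A valid 3-coloring: color 1: [3, 5, 6, 9, 13]; color 2: [4, 7, 8, 11, 14]; color 3: [10, 12].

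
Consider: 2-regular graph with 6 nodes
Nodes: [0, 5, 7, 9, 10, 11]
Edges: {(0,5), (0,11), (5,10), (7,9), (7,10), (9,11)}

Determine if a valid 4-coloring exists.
Yes, G is 4-colorable

A valid 4-coloring: color 1: [0, 9, 10]; color 2: [5, 7, 11].
(χ(G) = 2 ≤ 4.)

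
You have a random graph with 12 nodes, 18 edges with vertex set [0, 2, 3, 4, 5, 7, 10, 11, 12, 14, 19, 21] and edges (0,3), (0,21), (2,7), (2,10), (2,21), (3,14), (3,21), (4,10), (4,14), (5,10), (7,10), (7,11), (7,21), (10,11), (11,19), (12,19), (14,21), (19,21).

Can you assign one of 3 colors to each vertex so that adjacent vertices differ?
Yes, G is 3-colorable

A valid 3-coloring: color 1: [10, 12, 21]; color 2: [3, 4, 5, 7, 19]; color 3: [0, 2, 11, 14].
(χ(G) = 3 ≤ 3.)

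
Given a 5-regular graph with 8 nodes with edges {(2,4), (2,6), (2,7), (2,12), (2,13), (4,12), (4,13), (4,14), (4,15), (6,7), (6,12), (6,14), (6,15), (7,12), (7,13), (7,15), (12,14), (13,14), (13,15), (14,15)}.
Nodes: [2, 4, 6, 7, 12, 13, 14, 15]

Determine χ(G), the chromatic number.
Clique number ω(G) = 4 (lower bound: χ ≥ ω).
The clique on [2, 6, 7, 12] has size 4, forcing χ ≥ 4, and the coloring below uses 4 colors, so χ(G) = 4.
A valid 4-coloring: color 1: [2, 14]; color 2: [4, 7]; color 3: [6, 13]; color 4: [12, 15].

χ(G) = 4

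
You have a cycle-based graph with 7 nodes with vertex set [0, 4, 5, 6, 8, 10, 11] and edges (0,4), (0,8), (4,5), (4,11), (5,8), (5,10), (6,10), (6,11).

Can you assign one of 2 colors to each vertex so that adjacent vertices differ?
No, G is not 2-colorable

Odd cycle [11, 6, 10, 5, 4] needs 3 colors (χ ≥ 3).
Hence χ(G) ≥ 3 > 2, so no proper 2-coloring exists.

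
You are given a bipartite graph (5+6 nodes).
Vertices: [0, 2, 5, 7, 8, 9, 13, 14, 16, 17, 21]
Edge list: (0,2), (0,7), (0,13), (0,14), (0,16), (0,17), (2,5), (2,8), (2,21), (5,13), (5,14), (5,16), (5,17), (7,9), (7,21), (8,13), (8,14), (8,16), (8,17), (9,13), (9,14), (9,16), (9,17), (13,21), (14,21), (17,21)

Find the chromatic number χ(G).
χ(G) = 2

Clique number ω(G) = 2 (lower bound: χ ≥ ω).
The graph is bipartite (no odd cycle), so 2 colors suffice: χ(G) = 2.
A valid 2-coloring: color 1: [0, 5, 8, 9, 21]; color 2: [2, 7, 13, 14, 16, 17].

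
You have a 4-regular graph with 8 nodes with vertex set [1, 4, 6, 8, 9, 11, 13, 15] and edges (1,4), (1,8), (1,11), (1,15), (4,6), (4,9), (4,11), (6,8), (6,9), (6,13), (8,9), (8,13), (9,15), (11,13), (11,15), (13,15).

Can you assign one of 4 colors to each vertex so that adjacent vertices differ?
A valid 4-coloring: color 1: [1, 9, 13]; color 2: [4, 8, 15]; color 3: [6, 11].
(χ(G) = 3 ≤ 4.)

Yes, G is 4-colorable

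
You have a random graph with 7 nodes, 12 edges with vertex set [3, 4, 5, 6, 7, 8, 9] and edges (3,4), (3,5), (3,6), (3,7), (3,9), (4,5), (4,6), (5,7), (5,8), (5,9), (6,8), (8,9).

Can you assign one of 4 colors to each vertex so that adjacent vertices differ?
A valid 4-coloring: color 1: [3, 8]; color 2: [5, 6]; color 3: [4, 7, 9].
(χ(G) = 3 ≤ 4.)

Yes, G is 4-colorable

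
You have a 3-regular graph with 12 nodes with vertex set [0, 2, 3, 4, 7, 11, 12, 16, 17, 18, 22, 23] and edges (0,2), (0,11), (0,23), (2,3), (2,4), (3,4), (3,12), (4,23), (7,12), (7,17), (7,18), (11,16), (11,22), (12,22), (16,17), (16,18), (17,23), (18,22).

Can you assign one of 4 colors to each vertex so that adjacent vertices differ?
Yes, G is 4-colorable

A valid 4-coloring: color 1: [0, 4, 12, 17, 18]; color 2: [2, 7, 16, 22, 23]; color 3: [3, 11].
(χ(G) = 3 ≤ 4.)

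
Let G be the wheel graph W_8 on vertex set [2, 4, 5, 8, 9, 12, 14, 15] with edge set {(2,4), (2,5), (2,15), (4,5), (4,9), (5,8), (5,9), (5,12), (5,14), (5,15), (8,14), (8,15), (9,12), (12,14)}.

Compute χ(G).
Clique number ω(G) = 3 (lower bound: χ ≥ ω).
Odd cycle [4, 2, 15, 8, 14, 12, 9] needs 3 colors (χ ≥ 3).
Vertex 5 is adjacent to every vertex of [2, 4, 8, 9, 12, 14, 15], which already need 3 colors among themselves, so 5 needs a new color (χ ≥ 4).
The coloring below uses 4 colors, so χ(G) = 4.
A valid 4-coloring: color 1: [5]; color 2: [4, 12, 15]; color 3: [2, 8, 9]; color 4: [14].

χ(G) = 4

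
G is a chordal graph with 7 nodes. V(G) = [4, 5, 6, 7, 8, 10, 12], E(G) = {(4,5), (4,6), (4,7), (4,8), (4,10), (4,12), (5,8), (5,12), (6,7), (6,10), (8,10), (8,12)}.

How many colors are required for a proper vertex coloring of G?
Clique number ω(G) = 4 (lower bound: χ ≥ ω).
The clique on [4, 5, 8, 12] has size 4, forcing χ ≥ 4, and the coloring below uses 4 colors, so χ(G) = 4.
A valid 4-coloring: color 1: [4]; color 2: [6, 8]; color 3: [5, 7, 10]; color 4: [12].

χ(G) = 4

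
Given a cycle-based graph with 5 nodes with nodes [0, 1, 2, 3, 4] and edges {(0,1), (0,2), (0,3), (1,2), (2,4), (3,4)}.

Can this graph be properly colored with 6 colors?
Yes, G is 6-colorable

A valid 6-coloring: color 1: [2, 3]; color 2: [0, 4]; color 3: [1].
(χ(G) = 3 ≤ 6.)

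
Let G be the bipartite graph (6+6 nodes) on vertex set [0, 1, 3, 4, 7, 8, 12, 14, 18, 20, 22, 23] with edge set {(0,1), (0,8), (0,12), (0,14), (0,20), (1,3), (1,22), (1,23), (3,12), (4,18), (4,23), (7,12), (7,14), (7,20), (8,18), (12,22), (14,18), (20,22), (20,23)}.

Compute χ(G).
χ(G) = 2

Clique number ω(G) = 2 (lower bound: χ ≥ ω).
The graph is bipartite (no odd cycle), so 2 colors suffice: χ(G) = 2.
A valid 2-coloring: color 1: [0, 3, 7, 18, 22, 23]; color 2: [1, 4, 8, 12, 14, 20].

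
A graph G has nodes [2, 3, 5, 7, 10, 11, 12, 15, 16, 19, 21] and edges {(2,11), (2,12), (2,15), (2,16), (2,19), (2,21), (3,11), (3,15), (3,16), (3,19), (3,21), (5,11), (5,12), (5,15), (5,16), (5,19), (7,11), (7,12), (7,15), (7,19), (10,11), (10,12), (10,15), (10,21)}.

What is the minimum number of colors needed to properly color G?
χ(G) = 2

Clique number ω(G) = 2 (lower bound: χ ≥ ω).
The graph is bipartite (no odd cycle), so 2 colors suffice: χ(G) = 2.
A valid 2-coloring: color 1: [2, 3, 5, 7, 10]; color 2: [11, 12, 15, 16, 19, 21].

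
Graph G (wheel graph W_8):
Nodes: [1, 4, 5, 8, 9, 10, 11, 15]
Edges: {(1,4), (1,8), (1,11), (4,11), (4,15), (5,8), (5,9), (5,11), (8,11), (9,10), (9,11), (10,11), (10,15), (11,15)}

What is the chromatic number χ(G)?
χ(G) = 4

Clique number ω(G) = 3 (lower bound: χ ≥ ω).
Odd cycle [5, 9, 10, 15, 4, 1, 8] needs 3 colors (χ ≥ 3).
Vertex 11 is adjacent to every vertex of [1, 4, 5, 8, 9, 10, 15], which already need 3 colors among themselves, so 11 needs a new color (χ ≥ 4).
The coloring below uses 4 colors, so χ(G) = 4.
A valid 4-coloring: color 1: [11]; color 2: [1, 5, 10]; color 3: [8, 9, 15]; color 4: [4].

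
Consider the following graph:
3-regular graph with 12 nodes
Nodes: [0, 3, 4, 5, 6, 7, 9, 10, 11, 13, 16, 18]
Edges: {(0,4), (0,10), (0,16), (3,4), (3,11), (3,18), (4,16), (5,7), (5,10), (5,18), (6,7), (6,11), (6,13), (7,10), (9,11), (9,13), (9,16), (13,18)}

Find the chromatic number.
Clique number ω(G) = 3 (lower bound: χ ≥ ω).
The clique on [0, 4, 16] has size 3, forcing χ ≥ 3, and the coloring below uses 3 colors, so χ(G) = 3.
A valid 3-coloring: color 1: [10, 11, 16, 18]; color 2: [0, 3, 5, 6, 9]; color 3: [4, 7, 13].

χ(G) = 3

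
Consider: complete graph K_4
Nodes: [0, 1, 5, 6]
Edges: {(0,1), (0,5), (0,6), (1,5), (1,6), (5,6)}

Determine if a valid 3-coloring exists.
No, G is not 3-colorable

The clique on vertices [0, 1, 5, 6] has size 4 > 3, so it alone needs 4 colors.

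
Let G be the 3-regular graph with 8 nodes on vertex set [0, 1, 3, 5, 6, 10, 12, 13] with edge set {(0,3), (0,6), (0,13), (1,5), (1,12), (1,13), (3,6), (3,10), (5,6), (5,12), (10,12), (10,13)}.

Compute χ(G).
Clique number ω(G) = 3 (lower bound: χ ≥ ω).
The clique on [0, 3, 6] has size 3, forcing χ ≥ 3, and the coloring below uses 3 colors, so χ(G) = 3.
A valid 3-coloring: color 1: [0, 1, 10]; color 2: [3, 5, 13]; color 3: [6, 12].

χ(G) = 3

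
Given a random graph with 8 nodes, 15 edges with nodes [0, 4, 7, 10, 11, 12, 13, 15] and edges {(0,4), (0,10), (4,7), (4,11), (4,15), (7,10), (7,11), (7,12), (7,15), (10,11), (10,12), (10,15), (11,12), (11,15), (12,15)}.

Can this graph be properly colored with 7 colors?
A valid 7-coloring: color 1: [4, 10, 13]; color 2: [0, 15]; color 3: [11]; color 4: [7]; color 5: [12].
(χ(G) = 5 ≤ 7.)

Yes, G is 7-colorable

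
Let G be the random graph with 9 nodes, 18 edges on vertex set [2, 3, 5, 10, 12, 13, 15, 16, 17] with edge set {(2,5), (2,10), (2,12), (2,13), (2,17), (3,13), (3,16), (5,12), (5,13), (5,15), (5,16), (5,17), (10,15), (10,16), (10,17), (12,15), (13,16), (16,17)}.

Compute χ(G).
Clique number ω(G) = 3 (lower bound: χ ≥ ω).
The clique on [10, 16, 17] has size 3, forcing χ ≥ 3, and the coloring below uses 3 colors, so χ(G) = 3.
A valid 3-coloring: color 1: [3, 5, 10]; color 2: [2, 15, 16]; color 3: [12, 13, 17].

χ(G) = 3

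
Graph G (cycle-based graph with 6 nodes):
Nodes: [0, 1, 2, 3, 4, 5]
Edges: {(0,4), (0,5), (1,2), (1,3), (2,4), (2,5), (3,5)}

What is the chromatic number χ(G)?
χ(G) = 2

Clique number ω(G) = 2 (lower bound: χ ≥ ω).
The graph is bipartite (no odd cycle), so 2 colors suffice: χ(G) = 2.
A valid 2-coloring: color 1: [1, 4, 5]; color 2: [0, 2, 3].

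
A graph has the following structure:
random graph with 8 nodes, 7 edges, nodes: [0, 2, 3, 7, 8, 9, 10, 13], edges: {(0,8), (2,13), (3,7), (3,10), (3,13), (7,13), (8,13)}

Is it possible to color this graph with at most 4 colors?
A valid 4-coloring: color 1: [0, 9, 10, 13]; color 2: [2, 3, 8]; color 3: [7].
(χ(G) = 3 ≤ 4.)

Yes, G is 4-colorable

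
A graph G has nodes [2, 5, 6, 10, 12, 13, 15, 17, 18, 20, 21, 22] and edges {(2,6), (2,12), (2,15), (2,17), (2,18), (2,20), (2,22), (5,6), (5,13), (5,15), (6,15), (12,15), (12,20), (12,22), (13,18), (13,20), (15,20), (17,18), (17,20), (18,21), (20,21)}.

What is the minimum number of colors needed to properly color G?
χ(G) = 4

Clique number ω(G) = 4 (lower bound: χ ≥ ω).
The clique on [2, 12, 15, 20] has size 4, forcing χ ≥ 4, and the coloring below uses 4 colors, so χ(G) = 4.
A valid 4-coloring: color 1: [2, 5, 10, 21]; color 2: [6, 18, 20, 22]; color 3: [13, 15, 17]; color 4: [12].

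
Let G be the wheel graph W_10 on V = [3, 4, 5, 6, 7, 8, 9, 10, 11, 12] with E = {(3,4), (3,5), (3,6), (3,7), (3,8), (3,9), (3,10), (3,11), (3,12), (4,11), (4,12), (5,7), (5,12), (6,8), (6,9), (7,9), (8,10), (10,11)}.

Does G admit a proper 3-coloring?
Odd cycle [7, 9, 6, 8, 10, 11, 4, 12, 5] needs 3 colors (χ ≥ 3).
Vertex 3 is adjacent to every vertex of [4, 5, 6, 7, 8, 9, 10, 11, 12], which already need 3 colors among themselves, so 3 needs a new color (χ ≥ 4).
Hence χ(G) ≥ 4 > 3, so no proper 3-coloring exists.

No, G is not 3-colorable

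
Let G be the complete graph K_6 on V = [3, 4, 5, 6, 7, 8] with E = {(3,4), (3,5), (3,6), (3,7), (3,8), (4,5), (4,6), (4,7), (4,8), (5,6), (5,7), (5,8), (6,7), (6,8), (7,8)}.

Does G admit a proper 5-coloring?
No, G is not 5-colorable

The clique on vertices [3, 4, 5, 6, 7, 8] has size 6 > 5, so it alone needs 6 colors.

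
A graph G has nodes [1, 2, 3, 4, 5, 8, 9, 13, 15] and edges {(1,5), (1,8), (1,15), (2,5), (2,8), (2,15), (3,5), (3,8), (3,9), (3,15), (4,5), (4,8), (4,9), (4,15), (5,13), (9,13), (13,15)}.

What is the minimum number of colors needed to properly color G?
χ(G) = 2

Clique number ω(G) = 2 (lower bound: χ ≥ ω).
The graph is bipartite (no odd cycle), so 2 colors suffice: χ(G) = 2.
A valid 2-coloring: color 1: [5, 8, 9, 15]; color 2: [1, 2, 3, 4, 13].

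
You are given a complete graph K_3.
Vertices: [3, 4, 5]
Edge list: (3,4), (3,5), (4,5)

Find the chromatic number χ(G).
χ(G) = 3

Clique number ω(G) = 3 (lower bound: χ ≥ ω).
The clique on [3, 4, 5] has size 3, forcing χ ≥ 3, and the coloring below uses 3 colors, so χ(G) = 3.
A valid 3-coloring: color 1: [3]; color 2: [5]; color 3: [4].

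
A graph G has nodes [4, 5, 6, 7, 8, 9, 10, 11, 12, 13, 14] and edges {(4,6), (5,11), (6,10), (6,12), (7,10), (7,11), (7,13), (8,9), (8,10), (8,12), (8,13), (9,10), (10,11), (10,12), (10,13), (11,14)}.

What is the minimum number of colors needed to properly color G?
Clique number ω(G) = 3 (lower bound: χ ≥ ω).
The clique on [8, 9, 10] has size 3, forcing χ ≥ 3, and the coloring below uses 3 colors, so χ(G) = 3.
A valid 3-coloring: color 1: [4, 5, 10, 14]; color 2: [9, 11, 12, 13]; color 3: [6, 7, 8].

χ(G) = 3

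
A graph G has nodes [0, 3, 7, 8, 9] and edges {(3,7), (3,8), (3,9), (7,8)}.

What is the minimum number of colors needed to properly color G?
Clique number ω(G) = 3 (lower bound: χ ≥ ω).
The clique on [3, 7, 8] has size 3, forcing χ ≥ 3, and the coloring below uses 3 colors, so χ(G) = 3.
A valid 3-coloring: color 1: [0, 3]; color 2: [8, 9]; color 3: [7].

χ(G) = 3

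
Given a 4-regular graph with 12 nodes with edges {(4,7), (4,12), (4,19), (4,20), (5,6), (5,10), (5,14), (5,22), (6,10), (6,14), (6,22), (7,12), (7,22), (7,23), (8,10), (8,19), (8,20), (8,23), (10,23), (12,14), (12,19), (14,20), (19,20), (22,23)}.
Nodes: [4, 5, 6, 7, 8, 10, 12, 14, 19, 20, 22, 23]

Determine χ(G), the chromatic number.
χ(G) = 4

Clique number ω(G) = 3 (lower bound: χ ≥ ω).
Suppose a proper 3-coloring c exists. The clique [4, 7, 12] takes 3 distinct colors; by symmetry let c(4) = 1, c(7) = 2, c(12) = 3.
- Vertex 19: neighbors [4, 12] already have colors [1, 3] ⇒ c(19) = 2.
- Vertex 20: neighbors [4, 19] already have colors [1, 2] ⇒ c(20) = 3.
- Vertex 8: neighbors [19, 20] already have colors [2, 3] ⇒ c(8) = 1.
- Vertex 23: neighbors [8, 7] already have colors [1, 2] ⇒ c(23) = 3.
- Vertex 10: neighbors [8, 23] already have colors [1, 3] ⇒ c(10) = 2.
- Vertex 22: neighbors [7, 23] already have colors [2, 3] ⇒ c(22) = 1.
- Vertex 5: neighbors [22, 10] already have colors [1, 2] ⇒ c(5) = 3.
- Vertex 6: neighbors [22, 10, 5] already have colors [1, 2, 3] — all 3 colors blocked. Contradiction.
The forced assignments end in a contradiction, so G has no proper 3-coloring (χ ≥ 4).
The coloring below uses 4 colors, so χ(G) = 4.
A valid 4-coloring: color 1: [6, 8, 12]; color 2: [4, 10, 14, 22]; color 3: [5, 7, 19]; color 4: [20, 23].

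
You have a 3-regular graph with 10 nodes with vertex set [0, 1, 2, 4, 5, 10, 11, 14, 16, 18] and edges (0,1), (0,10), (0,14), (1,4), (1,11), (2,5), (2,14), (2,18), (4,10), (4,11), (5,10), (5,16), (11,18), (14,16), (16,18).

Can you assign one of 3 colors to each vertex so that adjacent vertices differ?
Yes, G is 3-colorable

A valid 3-coloring: color 1: [0, 5, 11]; color 2: [1, 2, 10, 16]; color 3: [4, 14, 18].
(χ(G) = 3 ≤ 3.)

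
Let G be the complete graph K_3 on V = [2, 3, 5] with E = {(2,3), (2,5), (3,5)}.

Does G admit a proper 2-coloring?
The clique on vertices [2, 3, 5] has size 3 > 2, so it alone needs 3 colors.

No, G is not 2-colorable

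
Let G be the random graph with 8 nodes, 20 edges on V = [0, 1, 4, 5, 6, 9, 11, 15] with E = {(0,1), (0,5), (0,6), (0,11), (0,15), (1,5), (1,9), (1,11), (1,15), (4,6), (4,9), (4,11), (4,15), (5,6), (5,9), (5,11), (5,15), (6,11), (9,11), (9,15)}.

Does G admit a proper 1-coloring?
No, G is not 1-colorable

The clique on vertices [0, 1, 5, 11] has size 4 > 1, so it alone needs 4 colors.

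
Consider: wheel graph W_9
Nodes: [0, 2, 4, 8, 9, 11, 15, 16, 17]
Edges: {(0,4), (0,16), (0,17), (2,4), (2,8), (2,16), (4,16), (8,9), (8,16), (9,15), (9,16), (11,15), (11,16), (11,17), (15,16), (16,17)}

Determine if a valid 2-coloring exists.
The clique on vertices [0, 16, 17] has size 3 > 2, so it alone needs 3 colors.

No, G is not 2-colorable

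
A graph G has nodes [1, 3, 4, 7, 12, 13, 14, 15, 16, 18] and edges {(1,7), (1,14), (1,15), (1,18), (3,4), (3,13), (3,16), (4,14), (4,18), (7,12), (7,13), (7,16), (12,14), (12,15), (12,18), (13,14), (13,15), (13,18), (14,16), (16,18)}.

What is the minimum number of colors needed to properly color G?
χ(G) = 2

Clique number ω(G) = 2 (lower bound: χ ≥ ω).
The graph is bipartite (no odd cycle), so 2 colors suffice: χ(G) = 2.
A valid 2-coloring: color 1: [3, 7, 14, 15, 18]; color 2: [1, 4, 12, 13, 16].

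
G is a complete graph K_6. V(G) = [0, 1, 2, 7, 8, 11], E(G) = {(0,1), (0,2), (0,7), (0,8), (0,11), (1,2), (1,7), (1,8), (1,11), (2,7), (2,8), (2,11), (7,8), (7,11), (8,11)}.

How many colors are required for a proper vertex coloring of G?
Clique number ω(G) = 6 (lower bound: χ ≥ ω).
The clique on [0, 1, 2, 7, 8, 11] has size 6, forcing χ ≥ 6, and the coloring below uses 6 colors, so χ(G) = 6.
A valid 6-coloring: color 1: [1]; color 2: [7]; color 3: [2]; color 4: [8]; color 5: [11]; color 6: [0].

χ(G) = 6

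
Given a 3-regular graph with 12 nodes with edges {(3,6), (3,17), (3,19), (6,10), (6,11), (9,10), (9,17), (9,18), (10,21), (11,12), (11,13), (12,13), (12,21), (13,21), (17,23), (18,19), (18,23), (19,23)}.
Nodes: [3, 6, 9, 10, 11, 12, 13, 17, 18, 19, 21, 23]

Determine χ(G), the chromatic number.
Clique number ω(G) = 3 (lower bound: χ ≥ ω).
The clique on [11, 12, 13] has size 3, forcing χ ≥ 3, and the coloring below uses 3 colors, so χ(G) = 3.
A valid 3-coloring: color 1: [3, 10, 13, 18]; color 2: [6, 12, 17, 19]; color 3: [9, 11, 21, 23].

χ(G) = 3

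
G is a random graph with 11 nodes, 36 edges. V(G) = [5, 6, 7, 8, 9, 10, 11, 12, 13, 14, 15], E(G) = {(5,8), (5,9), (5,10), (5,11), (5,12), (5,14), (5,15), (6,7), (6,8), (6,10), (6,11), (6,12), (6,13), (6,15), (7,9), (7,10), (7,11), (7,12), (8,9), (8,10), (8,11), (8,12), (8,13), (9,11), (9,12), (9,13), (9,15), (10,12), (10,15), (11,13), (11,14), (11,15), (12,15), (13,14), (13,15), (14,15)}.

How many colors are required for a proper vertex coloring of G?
χ(G) = 5

Clique number ω(G) = 4 (lower bound: χ ≥ ω).
Suppose a proper 4-coloring c exists. The clique [5, 8, 9, 11] takes 4 distinct colors; by symmetry let c(5) = 1, c(8) = 2, c(9) = 3, c(11) = 4.
- Vertex 15: neighbors [5, 9, 11] already have colors [1, 3, 4] ⇒ c(15) = 2.
- Vertex 12: neighbors [5, 8, 9] already have colors [1, 2, 3] ⇒ c(12) = 4.
- Vertex 10: neighbors [5, 8, 12] already have colors [1, 2, 4] ⇒ c(10) = 3.
- Vertex 6: neighbors [8, 10, 11] already have colors [2, 3, 4] ⇒ c(6) = 1.
- Vertex 13: neighbors [6, 8, 9, 11] already have colors [1, 2, 3, 4] — all 4 colors blocked. Contradiction.
The forced assignments end in a contradiction, so G has no proper 4-coloring (χ ≥ 5).
The coloring below uses 5 colors, so χ(G) = 5.
A valid 5-coloring: color 1: [11, 12]; color 2: [7, 8, 15]; color 3: [5, 6]; color 4: [9, 10, 14]; color 5: [13].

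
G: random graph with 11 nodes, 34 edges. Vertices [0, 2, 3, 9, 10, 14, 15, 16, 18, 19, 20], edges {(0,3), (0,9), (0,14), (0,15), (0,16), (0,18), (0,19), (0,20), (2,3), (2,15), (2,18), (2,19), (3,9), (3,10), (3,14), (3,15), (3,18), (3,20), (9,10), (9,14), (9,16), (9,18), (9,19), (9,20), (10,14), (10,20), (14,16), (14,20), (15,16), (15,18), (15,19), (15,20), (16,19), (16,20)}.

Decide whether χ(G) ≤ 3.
The clique on vertices [0, 9, 14, 16, 20] has size 5 > 3, so it alone needs 5 colors.

No, G is not 3-colorable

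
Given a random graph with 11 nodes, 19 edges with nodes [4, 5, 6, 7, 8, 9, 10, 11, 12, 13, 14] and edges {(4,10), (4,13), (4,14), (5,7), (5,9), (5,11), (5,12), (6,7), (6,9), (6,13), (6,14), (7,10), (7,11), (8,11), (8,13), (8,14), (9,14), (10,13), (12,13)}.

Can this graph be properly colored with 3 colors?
Yes, G is 3-colorable

A valid 3-coloring: color 1: [5, 13, 14]; color 2: [6, 10, 11, 12]; color 3: [4, 7, 8, 9].
(χ(G) = 3 ≤ 3.)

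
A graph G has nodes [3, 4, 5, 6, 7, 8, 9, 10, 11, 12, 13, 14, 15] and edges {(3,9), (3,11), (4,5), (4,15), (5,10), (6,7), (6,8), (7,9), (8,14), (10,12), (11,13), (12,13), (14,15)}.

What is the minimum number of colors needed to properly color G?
Clique number ω(G) = 2 (lower bound: χ ≥ ω).
Odd cycle [3, 9, 7, 6, 8, 14, 15, 4, 5, 10, 12, 13, 11] needs 3 colors (χ ≥ 3).
The coloring below uses 3 colors, so χ(G) = 3.
A valid 3-coloring: color 1: [3, 5, 7, 8, 13, 15]; color 2: [4, 6, 9, 10, 11, 14]; color 3: [12].

χ(G) = 3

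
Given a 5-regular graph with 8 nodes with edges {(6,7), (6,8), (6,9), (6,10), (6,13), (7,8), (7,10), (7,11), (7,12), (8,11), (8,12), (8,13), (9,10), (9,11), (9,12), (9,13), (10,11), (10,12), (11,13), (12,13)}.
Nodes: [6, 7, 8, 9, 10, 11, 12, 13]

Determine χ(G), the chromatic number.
Clique number ω(G) = 3 (lower bound: χ ≥ ω).
Odd cycle [9, 10, 7, 8, 13] needs 3 colors (χ ≥ 3).
Vertex 6 is adjacent to every vertex of [7, 8, 9, 10, 13], which already need 3 colors among themselves, so 6 needs a new color (χ ≥ 4).
The coloring below uses 4 colors, so χ(G) = 4.
A valid 4-coloring: color 1: [8, 9]; color 2: [7, 13]; color 3: [6, 11, 12]; color 4: [10].

χ(G) = 4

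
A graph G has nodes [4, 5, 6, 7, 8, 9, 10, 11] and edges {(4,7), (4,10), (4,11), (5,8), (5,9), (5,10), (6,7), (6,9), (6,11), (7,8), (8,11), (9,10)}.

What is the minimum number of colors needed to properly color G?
Clique number ω(G) = 3 (lower bound: χ ≥ ω).
The clique on [5, 9, 10] has size 3, forcing χ ≥ 3, and the coloring below uses 3 colors, so χ(G) = 3.
A valid 3-coloring: color 1: [4, 8, 9]; color 2: [7, 10, 11]; color 3: [5, 6].

χ(G) = 3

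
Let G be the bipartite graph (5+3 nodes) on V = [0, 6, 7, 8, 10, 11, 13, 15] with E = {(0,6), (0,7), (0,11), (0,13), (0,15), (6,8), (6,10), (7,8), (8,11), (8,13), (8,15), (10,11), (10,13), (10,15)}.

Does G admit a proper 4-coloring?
Yes, G is 4-colorable

A valid 4-coloring: color 1: [0, 8, 10]; color 2: [6, 7, 11, 13, 15].
(χ(G) = 2 ≤ 4.)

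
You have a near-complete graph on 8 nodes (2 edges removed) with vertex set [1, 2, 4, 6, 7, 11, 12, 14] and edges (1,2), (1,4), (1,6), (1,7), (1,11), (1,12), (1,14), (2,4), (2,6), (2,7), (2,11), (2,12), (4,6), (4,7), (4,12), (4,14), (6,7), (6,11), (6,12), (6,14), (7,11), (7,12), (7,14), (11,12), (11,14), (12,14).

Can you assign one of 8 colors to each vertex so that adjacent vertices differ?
A valid 8-coloring: color 1: [7]; color 2: [12]; color 3: [6]; color 4: [1]; color 5: [4, 11]; color 6: [2, 14].
(χ(G) = 6 ≤ 8.)

Yes, G is 8-colorable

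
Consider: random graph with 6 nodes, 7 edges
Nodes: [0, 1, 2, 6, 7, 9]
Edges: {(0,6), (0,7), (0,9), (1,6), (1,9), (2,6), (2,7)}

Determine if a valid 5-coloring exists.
Yes, G is 5-colorable

A valid 5-coloring: color 1: [6, 7, 9]; color 2: [0, 1, 2].
(χ(G) = 2 ≤ 5.)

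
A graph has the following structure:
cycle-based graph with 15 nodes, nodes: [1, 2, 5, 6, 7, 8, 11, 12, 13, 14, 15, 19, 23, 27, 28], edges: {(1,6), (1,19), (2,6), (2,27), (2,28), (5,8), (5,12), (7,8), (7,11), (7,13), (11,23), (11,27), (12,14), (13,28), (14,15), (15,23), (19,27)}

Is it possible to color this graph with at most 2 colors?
Odd cycle [6, 1, 19, 27, 2] needs 3 colors (χ ≥ 3).
Hence χ(G) ≥ 3 > 2, so no proper 2-coloring exists.

No, G is not 2-colorable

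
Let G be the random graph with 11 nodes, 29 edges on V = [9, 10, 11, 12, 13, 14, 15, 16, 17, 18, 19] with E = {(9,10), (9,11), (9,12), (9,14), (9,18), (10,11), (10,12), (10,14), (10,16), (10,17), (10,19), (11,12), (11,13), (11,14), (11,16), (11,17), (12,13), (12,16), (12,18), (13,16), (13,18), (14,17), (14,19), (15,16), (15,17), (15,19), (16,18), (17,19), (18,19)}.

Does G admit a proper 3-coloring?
The clique on vertices [10, 14, 17, 19] has size 4 > 3, so it alone needs 4 colors.

No, G is not 3-colorable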